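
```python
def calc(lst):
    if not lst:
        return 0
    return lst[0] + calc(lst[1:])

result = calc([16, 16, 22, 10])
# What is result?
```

16 + 16 + 22 + 10 + 0 = 64

Answer: 64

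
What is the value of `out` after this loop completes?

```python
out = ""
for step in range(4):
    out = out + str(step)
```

Concatenate digits 0 to 3
`out` takes the values: "" → "0" → "01" → "012" → "0123"

Answer: "0123"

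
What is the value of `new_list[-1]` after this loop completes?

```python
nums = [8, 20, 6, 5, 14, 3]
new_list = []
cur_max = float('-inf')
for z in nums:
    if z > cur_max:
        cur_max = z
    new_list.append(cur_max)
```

Running max ends at 20
`new_list` takes the values: [] → [8] → [8, 20] → [8, 20, 20] → [8, 20, 20, 20] → [8, 20, 20, 20, 20] → [8, 20, 20, 20, 20, 20]
So `new_list[-1]` = 20

Answer: 20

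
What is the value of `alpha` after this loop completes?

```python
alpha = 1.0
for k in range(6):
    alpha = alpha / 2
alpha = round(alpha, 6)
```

Halving LR 6 times: 1 / 2^6
`alpha` takes the values: 1.0 → 0.5 → 0.25 → 0.125 → 0.0625 → 0.03125 → 0.015625

Answer: 0.015625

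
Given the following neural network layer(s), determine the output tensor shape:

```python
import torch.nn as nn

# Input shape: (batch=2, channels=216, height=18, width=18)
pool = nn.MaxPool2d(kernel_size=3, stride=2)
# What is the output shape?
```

Input: (2, 216, 18, 18) -> Output: (2, 216, 8, 8)

Answer: (2, 216, 8, 8)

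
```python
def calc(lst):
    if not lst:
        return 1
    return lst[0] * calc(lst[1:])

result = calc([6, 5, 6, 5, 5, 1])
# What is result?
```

Product over [6, 5, 6, 5, 5, 1] = 6 * 5 * 6 * 5 * 5 * 1 = 4500

Answer: 4500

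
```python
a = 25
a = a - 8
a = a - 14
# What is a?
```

Trace:
`a = 25` → a = 25
`a = a - 8` → a = 17
`a = a - 14` → a = 3
So a = 3

Answer: 3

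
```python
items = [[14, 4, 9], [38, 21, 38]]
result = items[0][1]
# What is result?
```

Trace:
`items = [[14, 4, 9], [38, 21, 38]]` → items = [[14, 4, 9], [38, 21, 38]]
`result = items[0][1]` → result = 4
So result = 4

Answer: 4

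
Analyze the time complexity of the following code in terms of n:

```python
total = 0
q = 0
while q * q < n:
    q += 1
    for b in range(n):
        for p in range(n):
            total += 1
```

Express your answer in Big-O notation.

Each loop level contributes: √n × n × n. Multiplying the contributions gives O(n^2√n).

Answer: O(n^2√n)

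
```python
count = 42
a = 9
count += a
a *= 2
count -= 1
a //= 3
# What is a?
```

Trace:
`count = 42` → count = 42
`a = 9` → a = 9
`count += a` → count = 51
`a *= 2` → a = 18
`count -= 1` → count = 50
`a //= 3` → a = 6
So a = 6

Answer: 6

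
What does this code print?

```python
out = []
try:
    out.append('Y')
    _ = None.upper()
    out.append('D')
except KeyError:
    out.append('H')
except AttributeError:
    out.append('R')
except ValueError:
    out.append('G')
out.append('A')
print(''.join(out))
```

Execution trace: 'Y' (try body) → 'R' (except AttributeError) → 'A' (after the try/except). Output: YRA

Answer: YRA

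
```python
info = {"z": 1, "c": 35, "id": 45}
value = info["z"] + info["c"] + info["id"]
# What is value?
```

Trace:
`info = {"z": 1, "c": 35, "id": 45}` → info = {'z': 1, 'c': 35, 'id': 45}
`value = info["z"] + info["c"] + info["id"]` → value = 81
So value = 81

Answer: 81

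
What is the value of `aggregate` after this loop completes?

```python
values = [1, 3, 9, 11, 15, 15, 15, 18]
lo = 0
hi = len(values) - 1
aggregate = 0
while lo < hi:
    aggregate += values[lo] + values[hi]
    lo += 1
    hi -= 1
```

Sum of pairs from ends
`aggregate` takes the values: 0 → 19 → 37 → 61 → 87

Answer: 87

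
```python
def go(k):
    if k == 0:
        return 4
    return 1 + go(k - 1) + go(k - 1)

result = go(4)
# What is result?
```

go(k) = 1 + 2·go(k-1), go(0)=4. Closed form: (4+1)·2^4 - 1 = 79.

Answer: 79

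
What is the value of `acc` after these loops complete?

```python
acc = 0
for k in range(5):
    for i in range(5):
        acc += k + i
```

Sum of all k+i for k,i in 5x5
`acc` takes the values: 0 → 1 → 3 → 6 → 10 → 11 → 13 → 16 → 20 → 25 → 27 → 30 → 34 → 39 → 45 → 48 → 52 → 57 → 63 → 70 → 74 → 79 → 85 → 92 → 100

Answer: 100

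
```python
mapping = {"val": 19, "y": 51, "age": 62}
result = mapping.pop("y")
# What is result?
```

Trace:
`mapping = {"val": 19, "y": 51, "age": 62}` → mapping = {'val': 19, 'y': 51, 'age': 62}
`result = mapping.pop("y")` → mapping = {'val': 19, 'age': 62}; result = 51
So result = 51

Answer: 51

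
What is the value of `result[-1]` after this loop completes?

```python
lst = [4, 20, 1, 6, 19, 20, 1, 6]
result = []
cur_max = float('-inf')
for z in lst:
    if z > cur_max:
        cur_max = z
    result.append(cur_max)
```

Running max ends at 20
`result` takes the values: [] → [4] → [4, 20] → [4, 20, 20] → [4, 20, 20, 20] → [4, 20, 20, 20, 20] → [4, 20, 20, 20, 20, 20] → [4, 20, 20, 20, 20, 20, 20] → [4, 20, 20, 20, 20, 20, 20, 20]
So `result[-1]` = 20

Answer: 20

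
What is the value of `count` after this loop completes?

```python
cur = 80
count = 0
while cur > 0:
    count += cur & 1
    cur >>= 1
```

Count set bits in 80 (binary: 0b1010000)
`count` takes the values: 0 → 1 → 2

Answer: 2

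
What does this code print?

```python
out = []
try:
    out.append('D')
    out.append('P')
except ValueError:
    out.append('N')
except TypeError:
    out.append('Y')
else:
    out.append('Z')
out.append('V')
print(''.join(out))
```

Execution trace: 'D' (try body) → 'P' (try body, no exception) → 'Z' (else) → 'V' (after the try/except). Output: DPZV

Answer: DPZV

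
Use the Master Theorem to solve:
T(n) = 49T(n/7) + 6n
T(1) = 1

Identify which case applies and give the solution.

a=49, b=7, f(n)=6n. log_7(49) = 2. Since c=1 < 2, Case 1 applies: T(n) = Θ(n^log_b(a)) = O(n^2).

Answer: O(n^2) - Case 1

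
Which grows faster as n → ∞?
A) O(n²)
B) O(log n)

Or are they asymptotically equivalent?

O(n²) vs O(log n): Higher order terms dominate.

Answer: A) O(n²) grows faster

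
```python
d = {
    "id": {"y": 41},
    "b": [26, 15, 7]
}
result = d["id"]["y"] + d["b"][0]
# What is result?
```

Trace:
`d = { ...` → d = {'id': {'y': 41}, 'b': [26, 15, 7]}
`result = d["id"]["y"] + d["b"][0]` → result = 67
So result = 67

Answer: 67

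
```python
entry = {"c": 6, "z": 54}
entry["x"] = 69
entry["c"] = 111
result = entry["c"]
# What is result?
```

Trace:
`entry = {"c": 6, "z": 54}` → entry = {'c': 6, 'z': 54}
`entry["x"] = 69` → entry = {'c': 6, 'z': 54, 'x': 69}
`entry["c"] = 111` → entry = {'c': 111, 'z': 54, 'x': 69}
`result = entry["c"]` → result = 111
So result = 111

Answer: 111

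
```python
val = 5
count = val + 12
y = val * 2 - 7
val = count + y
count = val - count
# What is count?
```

Trace:
`val = 5` → val = 5
`count = val + 12` → count = 17
`y = val * 2 - 7` → y = 3
`val = count + y` → val = 20
`count = val - count` → count = 3
So count = 3

Answer: 3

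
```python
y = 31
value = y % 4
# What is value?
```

Trace:
`y = 31` → y = 31
`value = y % 4` → value = 3
So value = 3

Answer: 3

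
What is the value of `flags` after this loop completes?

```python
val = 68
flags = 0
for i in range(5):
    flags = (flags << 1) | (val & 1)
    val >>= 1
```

Reverse lowest 5 bits of 68
`flags` takes the values: 0 → 1 → 2 → 4

Answer: 4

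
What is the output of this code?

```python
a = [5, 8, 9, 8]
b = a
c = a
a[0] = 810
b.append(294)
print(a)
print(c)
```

Key concept: multiple aliases.
Step by step:
`a = [5, 8, 9, 8]` → a = [5, 8, 9, 8]
`b = a` → b = [5, 8, 9, 8] (same object as a)
`c = a` → c = [5, 8, 9, 8] (same object as a, b)
`a[0] = 810` → a = [810, 8, 9, 8] (same object as b, c); b = [810, 8, 9, 8] (same object as a, c); c = [810, 8, 9, 8] (same object as a, b)
`b.append(294)` → a = [810, 8, 9, 8, 294] (same object as b, c); b = [810, 8, 9, 8, 294] (same object as a, c); c = [810, 8, 9, 8, 294] (same object as a, b)
`print(a)` → prints [810, 8, 9, 8, 294]
`print(c)` → prints [810, 8, 9, 8, 294]

Answer:
[810, 8, 9, 8, 294]
[810, 8, 9, 8, 294]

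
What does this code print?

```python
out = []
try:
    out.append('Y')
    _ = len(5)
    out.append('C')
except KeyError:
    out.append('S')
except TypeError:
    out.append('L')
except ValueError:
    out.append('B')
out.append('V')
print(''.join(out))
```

Execution trace: 'Y' (try body) → 'L' (except TypeError) → 'V' (after the try/except). Output: YLV

Answer: YLV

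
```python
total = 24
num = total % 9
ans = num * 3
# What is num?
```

Trace:
`total = 24` → total = 24
`num = total % 9` → num = 6
`ans = num * 3` → ans = 18
So num = 6

Answer: 6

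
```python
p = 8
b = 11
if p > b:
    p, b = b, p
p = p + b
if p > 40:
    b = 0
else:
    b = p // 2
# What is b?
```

Trace:
`p = 8` → p = 8
`b = 11` → b = 11
`if p > b: ...` → p > b is False → no variable changes
`p = p + b` → p = 19
`if p > 40: ...` → p > 40 is False, take else branch → b = 9
So b = 9

Answer: 9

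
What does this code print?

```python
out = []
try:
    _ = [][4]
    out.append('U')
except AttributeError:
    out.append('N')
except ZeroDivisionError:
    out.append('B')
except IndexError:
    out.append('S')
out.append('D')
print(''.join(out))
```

Execution trace: 'S' (except IndexError) → 'D' (after the try/except). Output: SD

Answer: SD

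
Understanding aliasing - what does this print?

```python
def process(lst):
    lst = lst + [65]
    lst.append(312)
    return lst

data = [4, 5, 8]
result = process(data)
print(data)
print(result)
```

Key concept: rebinding parameter vs mutation.
Step by step:
`data = [4, 5, 8]` → data = [4, 5, 8]
`result = process(data)` → result = [4, 5, 8, 65, 312]
`print(data)` → prints [4, 5, 8]
`print(result)` → prints [4, 5, 8, 65, 312]

Answer:
[4, 5, 8]
[4, 5, 8, 65, 312]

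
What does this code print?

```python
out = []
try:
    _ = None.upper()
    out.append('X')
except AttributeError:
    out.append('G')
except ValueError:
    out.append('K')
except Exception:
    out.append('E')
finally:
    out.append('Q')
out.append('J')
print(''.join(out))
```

Execution trace: 'G' (except AttributeError) → 'Q' (finally) → 'J' (after the try/except). Output: GQJ

Answer: GQJ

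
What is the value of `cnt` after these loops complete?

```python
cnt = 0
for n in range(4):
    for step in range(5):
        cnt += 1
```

4 * 5 = 20
`cnt` takes the values: 0 → 1 → 2 → 3 → 4 → 5 → 6 → 7 → 8 → 9 → 10 → 11 → 12 → 13 → 14 → 15 → 16 → 17 → 18 → 19 → 20

Answer: 20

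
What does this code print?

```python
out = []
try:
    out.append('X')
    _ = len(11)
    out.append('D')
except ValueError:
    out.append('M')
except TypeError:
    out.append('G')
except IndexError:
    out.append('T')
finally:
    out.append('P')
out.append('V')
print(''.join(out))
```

Execution trace: 'X' (try body) → 'G' (except TypeError) → 'P' (finally) → 'V' (after the try/except). Output: XGPV

Answer: XGPV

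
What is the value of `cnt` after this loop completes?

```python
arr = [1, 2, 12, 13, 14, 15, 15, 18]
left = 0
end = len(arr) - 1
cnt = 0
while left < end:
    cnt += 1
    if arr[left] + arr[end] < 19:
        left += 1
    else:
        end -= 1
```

Steps to find pair summing to 19
`cnt` takes the values: 0 → 1 → 2 → 3 → 4 → 5 → 6 → 7

Answer: 7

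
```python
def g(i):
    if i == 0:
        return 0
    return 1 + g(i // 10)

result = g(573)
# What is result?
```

Count of digits of 573: 3

Answer: 3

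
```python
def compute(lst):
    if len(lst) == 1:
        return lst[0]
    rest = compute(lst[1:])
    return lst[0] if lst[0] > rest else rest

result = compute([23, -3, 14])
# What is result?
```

Recursive max over [23, -3, 14] = 23

Answer: 23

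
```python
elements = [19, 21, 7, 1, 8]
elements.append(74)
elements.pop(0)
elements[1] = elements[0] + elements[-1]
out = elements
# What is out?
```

Trace:
`elements = [19, 21, 7, 1, 8]` → elements = [19, 21, 7, 1, 8]
`elements.append(74)` → elements = [19, 21, 7, 1, 8, 74]
`elements.pop(0)` → elements = [21, 7, 1, 8, 74]
`elements[1] = elements[0] + elements[-1]` → elements = [21, 95, 1, 8, 74]
`out = elements` → out = [21, 95, 1, 8, 74]
So out = [21, 95, 1, 8, 74]

Answer: [21, 95, 1, 8, 74]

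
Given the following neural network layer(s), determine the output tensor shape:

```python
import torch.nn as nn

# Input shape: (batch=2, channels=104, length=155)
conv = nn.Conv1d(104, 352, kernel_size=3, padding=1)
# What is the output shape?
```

Input: (2, 104, 155) -> Output: (2, 352, 155)

Answer: (2, 352, 155)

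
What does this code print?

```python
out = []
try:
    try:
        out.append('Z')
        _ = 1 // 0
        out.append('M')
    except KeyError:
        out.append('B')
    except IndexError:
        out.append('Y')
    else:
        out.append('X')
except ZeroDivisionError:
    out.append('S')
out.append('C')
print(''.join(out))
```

Execution trace: 'Z' (try body) → 'S' (outer except ZeroDivisionError) → 'C' (after the try/except). Output: ZSC

Answer: ZSC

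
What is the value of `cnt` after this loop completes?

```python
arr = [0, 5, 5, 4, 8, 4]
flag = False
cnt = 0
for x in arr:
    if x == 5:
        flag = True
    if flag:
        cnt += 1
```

Count elements after first 5 in [0, 5, 5, 4, 8, 4]
`cnt` takes the values: 0 → 1 → 2 → 3 → 4 → 5

Answer: 5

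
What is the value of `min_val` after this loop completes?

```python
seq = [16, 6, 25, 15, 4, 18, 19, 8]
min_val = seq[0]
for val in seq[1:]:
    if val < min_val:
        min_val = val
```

Minimum of [16, 6, 25, 15, 4, 18, 19, 8]
`min_val` takes the values: 16 → 6 → 4

Answer: 4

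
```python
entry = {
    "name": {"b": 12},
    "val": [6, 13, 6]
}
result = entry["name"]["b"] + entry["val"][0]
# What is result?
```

Trace:
`entry = { ...` → entry = {'name': {'b': 12}, 'val': [6, 13, 6]}
`result = entry["name"]["b"] + entry["val"][0]` → result = 18
So result = 18

Answer: 18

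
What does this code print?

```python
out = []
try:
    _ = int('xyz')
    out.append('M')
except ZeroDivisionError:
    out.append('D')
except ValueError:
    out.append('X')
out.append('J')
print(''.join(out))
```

Execution trace: 'X' (except ValueError) → 'J' (after the try/except). Output: XJ

Answer: XJ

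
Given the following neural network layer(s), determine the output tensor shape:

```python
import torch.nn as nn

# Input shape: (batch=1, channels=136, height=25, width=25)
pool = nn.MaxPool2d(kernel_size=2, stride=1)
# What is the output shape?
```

Input: (1, 136, 25, 25) -> Output: (1, 136, 24, 24)

Answer: (1, 136, 24, 24)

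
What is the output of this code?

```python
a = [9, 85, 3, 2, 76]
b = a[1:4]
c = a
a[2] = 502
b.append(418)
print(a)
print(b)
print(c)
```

Key concept: slice vs alias.
Step by step:
`a = [9, 85, 3, 2, 76]` → a = [9, 85, 3, 2, 76]
`b = a[1:4]` → b = [85, 3, 2]
`c = a` → c = [9, 85, 3, 2, 76] (same object as a)
`a[2] = 502` → a = [9, 85, 502, 2, 76] (same object as c); c = [9, 85, 502, 2, 76] (same object as a)
`b.append(418)` → b = [85, 3, 2, 418]
`print(a)` → prints [9, 85, 502, 2, 76]
`print(b)` → prints [85, 3, 2, 418]
`print(c)` → prints [9, 85, 502, 2, 76]

Answer:
[9, 85, 502, 2, 76]
[85, 3, 2, 418]
[9, 85, 502, 2, 76]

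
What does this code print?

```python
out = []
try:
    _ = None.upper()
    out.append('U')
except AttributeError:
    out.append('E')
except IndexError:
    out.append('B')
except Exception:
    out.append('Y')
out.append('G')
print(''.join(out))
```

Execution trace: 'E' (except AttributeError) → 'G' (after the try/except). Output: EG

Answer: EG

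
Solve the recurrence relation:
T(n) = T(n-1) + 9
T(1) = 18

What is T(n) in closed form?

Unrolling: T(n) = T(1) + 9·(n-1) = 18 + 9(n-1) = 9n + 9.

Answer: T(n) = 9n + 9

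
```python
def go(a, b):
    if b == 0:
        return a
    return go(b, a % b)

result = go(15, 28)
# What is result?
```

go(15, 28) -> go(28, 15) -> go(15, 13) -> go(13, 2) -> go(2, 1) -> go(1, 0) -> 1

Answer: 1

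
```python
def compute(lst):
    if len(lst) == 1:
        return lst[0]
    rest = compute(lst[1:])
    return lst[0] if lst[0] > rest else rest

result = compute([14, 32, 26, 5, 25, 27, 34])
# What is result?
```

Recursive max over [14, 32, 26, 5, 25, 27, 34] = 34

Answer: 34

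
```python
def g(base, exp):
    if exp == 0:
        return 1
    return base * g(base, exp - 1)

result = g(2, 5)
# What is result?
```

g(2, 5) = 2 * 2 * 2 * 2 * 2 = 32

Answer: 32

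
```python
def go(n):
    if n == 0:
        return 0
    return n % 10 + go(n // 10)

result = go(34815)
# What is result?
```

Sum of digits of 34815: 5 + 1 + 8 + 4 + 3 = 21

Answer: 21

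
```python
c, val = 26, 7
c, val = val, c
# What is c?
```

Trace:
`c, val = 26, 7` → c = 26; val = 7
`c, val = val, c` → c = 7; val = 26
So c = 7

Answer: 7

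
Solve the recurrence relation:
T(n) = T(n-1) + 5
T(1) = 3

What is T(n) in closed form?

Unrolling: T(n) = T(1) + 5·(n-1) = 3 + 5(n-1) = 5n - 2.

Answer: T(n) = 5n - 2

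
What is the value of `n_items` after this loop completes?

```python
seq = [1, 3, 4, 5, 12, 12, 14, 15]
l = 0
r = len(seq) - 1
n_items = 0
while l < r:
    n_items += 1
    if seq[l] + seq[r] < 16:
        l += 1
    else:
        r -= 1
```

Steps to find pair summing to 16
`n_items` takes the values: 0 → 1 → 2 → 3 → 4 → 5 → 6 → 7

Answer: 7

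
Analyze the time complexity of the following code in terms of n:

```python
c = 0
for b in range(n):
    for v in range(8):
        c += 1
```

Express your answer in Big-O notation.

Each loop level contributes: n × 1. Multiplying the contributions gives O(n).

Answer: O(n)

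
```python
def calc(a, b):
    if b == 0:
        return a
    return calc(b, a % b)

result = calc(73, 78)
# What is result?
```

calc(73, 78) -> calc(78, 73) -> calc(73, 5) -> calc(5, 3) -> calc(3, 2) -> calc(2, 1) -> calc(1, 0) -> 1

Answer: 1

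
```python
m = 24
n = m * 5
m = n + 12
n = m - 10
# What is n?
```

Trace:
`m = 24` → m = 24
`n = m * 5` → n = 120
`m = n + 12` → m = 132
`n = m - 10` → n = 122
So n = 122

Answer: 122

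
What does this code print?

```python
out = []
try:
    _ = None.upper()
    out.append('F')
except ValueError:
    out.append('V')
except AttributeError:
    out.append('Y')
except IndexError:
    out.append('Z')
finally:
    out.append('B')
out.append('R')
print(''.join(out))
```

Execution trace: 'Y' (except AttributeError) → 'B' (finally) → 'R' (after the try/except). Output: YBR

Answer: YBR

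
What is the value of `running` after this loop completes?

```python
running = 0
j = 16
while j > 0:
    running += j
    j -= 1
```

Sum 16 down to 1
`running` takes the values: 0 → 16 → 31 → 45 → 58 → 70 → 81 → 91 → 100 → 108 → 115 → 121 → 126 → 130 → 133 → 135 → 136

Answer: 136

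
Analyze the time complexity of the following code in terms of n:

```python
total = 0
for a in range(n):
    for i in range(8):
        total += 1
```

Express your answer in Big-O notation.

Each loop level contributes: n × 1. Multiplying the contributions gives O(n).

Answer: O(n)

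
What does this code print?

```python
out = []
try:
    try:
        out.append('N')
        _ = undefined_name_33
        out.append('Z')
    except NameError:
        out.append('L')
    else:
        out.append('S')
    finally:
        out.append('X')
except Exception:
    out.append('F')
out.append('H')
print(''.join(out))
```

Execution trace: 'N' (inner try body) → 'L' (inner except NameError) → 'X' (inner finally) → 'H' (after the try/except). Output: NLXH

Answer: NLXH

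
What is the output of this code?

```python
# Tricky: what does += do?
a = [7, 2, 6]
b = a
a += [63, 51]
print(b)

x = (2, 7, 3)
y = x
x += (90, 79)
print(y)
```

Key concept: += behavior differs for mutable vs immutable.
Step by step:
`a = [7, 2, 6]` → a = [7, 2, 6]
`b = a` → b = [7, 2, 6] (same object as a)
`a += [63, 51]` → a = [7, 2, 6, 63, 51] (same object as b); b = [7, 2, 6, 63, 51] (same object as a)
`print(b)` → prints [7, 2, 6, 63, 51]
`x = (2, 7, 3)` → x = (2, 7, 3)
`y = x` → y = (2, 7, 3)
`x += (90, 79)` → x = (2, 7, 3, 90, 79)
`print(y)` → prints (2, 7, 3)

Answer:
[7, 2, 6, 63, 51]
(2, 7, 3)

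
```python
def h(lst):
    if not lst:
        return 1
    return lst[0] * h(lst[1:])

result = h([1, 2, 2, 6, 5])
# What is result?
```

Product over [1, 2, 2, 6, 5] = 1 * 2 * 2 * 6 * 5 = 120

Answer: 120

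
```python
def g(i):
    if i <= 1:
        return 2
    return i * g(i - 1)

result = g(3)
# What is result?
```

g(3) = 3 * 2 * 2 = 12

Answer: 12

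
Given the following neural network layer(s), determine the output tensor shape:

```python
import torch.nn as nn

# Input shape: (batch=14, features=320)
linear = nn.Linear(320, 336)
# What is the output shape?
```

Input: (14, 320) -> Output: (14, 336)

Answer: (14, 336)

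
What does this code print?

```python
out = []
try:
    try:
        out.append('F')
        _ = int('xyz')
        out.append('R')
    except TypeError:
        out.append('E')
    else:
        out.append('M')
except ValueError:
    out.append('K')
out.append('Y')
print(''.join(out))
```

Execution trace: 'F' (try body) → 'K' (outer except ValueError) → 'Y' (after the try/except). Output: FKY

Answer: FKY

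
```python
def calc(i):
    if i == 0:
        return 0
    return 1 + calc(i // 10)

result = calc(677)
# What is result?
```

Count of digits of 677: 3

Answer: 3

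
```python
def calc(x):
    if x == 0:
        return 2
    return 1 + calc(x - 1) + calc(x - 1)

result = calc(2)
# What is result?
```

calc(x) = 1 + 2·calc(x-1), calc(0)=2. Closed form: (2+1)·2^2 - 1 = 11.

Answer: 11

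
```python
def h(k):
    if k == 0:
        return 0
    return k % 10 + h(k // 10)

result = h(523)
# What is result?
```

Sum of digits of 523: 3 + 2 + 5 = 10

Answer: 10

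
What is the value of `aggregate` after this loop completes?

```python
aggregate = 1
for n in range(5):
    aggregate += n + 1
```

Start at 1, add 1 to 5 = 16
`aggregate` takes the values: 1 → 2 → 4 → 7 → 11 → 16

Answer: 16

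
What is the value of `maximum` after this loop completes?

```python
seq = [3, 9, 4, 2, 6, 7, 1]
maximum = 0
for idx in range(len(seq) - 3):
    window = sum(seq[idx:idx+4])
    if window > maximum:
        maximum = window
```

Max sum of 4-element window in [3, 9, 4, 2, 6, 7, 1]
`maximum` takes the values: 0 → 18 → 21

Answer: 21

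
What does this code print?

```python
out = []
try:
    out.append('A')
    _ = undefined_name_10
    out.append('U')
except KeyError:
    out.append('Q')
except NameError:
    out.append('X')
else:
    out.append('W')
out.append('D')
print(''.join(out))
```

Execution trace: 'A' (try body) → 'X' (except NameError) → 'D' (after the try/except). Output: AXD

Answer: AXD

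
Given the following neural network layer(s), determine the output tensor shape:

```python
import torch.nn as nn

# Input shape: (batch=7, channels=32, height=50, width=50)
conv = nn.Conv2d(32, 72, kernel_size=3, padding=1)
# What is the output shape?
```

Input: (7, 32, 50, 50) -> Output: (7, 72, 50, 50)

Answer: (7, 72, 50, 50)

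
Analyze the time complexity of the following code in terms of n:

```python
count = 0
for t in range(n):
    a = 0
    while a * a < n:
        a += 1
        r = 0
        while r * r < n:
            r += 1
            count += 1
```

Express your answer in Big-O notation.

Each loop level contributes: n × √n × √n. Multiplying the contributions gives O(n^2).

Answer: O(n^2)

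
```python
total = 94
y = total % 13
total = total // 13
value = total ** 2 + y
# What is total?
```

Trace:
`total = 94` → total = 94
`y = total % 13` → y = 3
`total = total // 13` → total = 7
`value = total ** 2 + y` → value = 52
So total = 7

Answer: 7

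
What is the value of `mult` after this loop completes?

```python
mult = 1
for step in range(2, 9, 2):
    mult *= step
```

Product of even numbers 2 to 8
`mult` takes the values: 1 → 2 → 8 → 48 → 384

Answer: 384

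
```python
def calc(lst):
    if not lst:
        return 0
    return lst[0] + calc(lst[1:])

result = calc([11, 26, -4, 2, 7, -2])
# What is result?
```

11 + 26 + (-4) + 2 + 7 + (-2) + 0 = 40

Answer: 40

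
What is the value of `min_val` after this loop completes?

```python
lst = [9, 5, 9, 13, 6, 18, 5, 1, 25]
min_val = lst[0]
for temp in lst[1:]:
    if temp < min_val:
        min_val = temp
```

Minimum of [9, 5, 9, 13, 6, 18, 5, 1, 25]
`min_val` takes the values: 9 → 5 → 1

Answer: 1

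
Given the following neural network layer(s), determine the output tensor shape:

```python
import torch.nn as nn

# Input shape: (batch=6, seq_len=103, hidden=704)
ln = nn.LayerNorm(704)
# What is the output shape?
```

Input: (6, 103, 704) -> Output: (6, 103, 704)

Answer: (6, 103, 704)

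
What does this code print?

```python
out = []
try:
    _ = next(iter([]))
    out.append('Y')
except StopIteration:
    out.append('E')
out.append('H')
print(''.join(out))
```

Execution trace: 'E' (except StopIteration) → 'H' (after the try/except). Output: EH

Answer: EH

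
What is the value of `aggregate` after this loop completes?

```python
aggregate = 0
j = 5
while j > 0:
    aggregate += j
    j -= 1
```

Sum 5 down to 1
`aggregate` takes the values: 0 → 5 → 9 → 12 → 14 → 15

Answer: 15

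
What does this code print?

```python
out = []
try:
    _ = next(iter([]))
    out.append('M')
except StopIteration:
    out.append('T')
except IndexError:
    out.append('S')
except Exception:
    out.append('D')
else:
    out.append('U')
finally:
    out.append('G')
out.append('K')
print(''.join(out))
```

Execution trace: 'T' (except StopIteration) → 'G' (finally) → 'K' (after the try/except). Output: TGK

Answer: TGK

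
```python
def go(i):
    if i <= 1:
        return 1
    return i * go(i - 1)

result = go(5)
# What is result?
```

go(5) = 5 * 4 * 3 * 2 * 1 = 120

Answer: 120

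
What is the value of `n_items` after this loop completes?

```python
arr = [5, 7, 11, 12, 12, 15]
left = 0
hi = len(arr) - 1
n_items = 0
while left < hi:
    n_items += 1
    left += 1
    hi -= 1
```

Iterations until pointers meet (list length 6)
`n_items` takes the values: 0 → 1 → 2 → 3

Answer: 3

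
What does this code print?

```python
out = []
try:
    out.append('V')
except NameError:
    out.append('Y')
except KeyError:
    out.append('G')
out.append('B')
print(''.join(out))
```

Execution trace: 'V' (try body, no exception) → 'B' (after the try/except). Output: VB

Answer: VB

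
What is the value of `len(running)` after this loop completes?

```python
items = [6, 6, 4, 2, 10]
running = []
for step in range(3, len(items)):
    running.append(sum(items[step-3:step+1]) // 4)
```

Number of 4-element averages
`running` takes the values: [] → [4] → [4, 5]
So `len(running)` = 2

Answer: 2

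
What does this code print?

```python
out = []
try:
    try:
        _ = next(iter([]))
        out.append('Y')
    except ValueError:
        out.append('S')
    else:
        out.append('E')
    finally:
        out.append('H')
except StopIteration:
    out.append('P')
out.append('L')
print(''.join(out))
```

Execution trace: 'H' (finally) → 'P' (outer except StopIteration) → 'L' (after the try/except). Output: HPL

Answer: HPL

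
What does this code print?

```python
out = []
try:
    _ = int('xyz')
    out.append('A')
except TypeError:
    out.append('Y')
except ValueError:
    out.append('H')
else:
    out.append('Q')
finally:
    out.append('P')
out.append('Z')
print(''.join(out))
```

Execution trace: 'H' (except ValueError) → 'P' (finally) → 'Z' (after the try/except). Output: HPZ

Answer: HPZ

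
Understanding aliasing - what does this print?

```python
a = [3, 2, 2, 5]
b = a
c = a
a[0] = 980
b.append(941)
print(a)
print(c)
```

Key concept: multiple aliases.
Step by step:
`a = [3, 2, 2, 5]` → a = [3, 2, 2, 5]
`b = a` → b = [3, 2, 2, 5] (same object as a)
`c = a` → c = [3, 2, 2, 5] (same object as a, b)
`a[0] = 980` → a = [980, 2, 2, 5] (same object as b, c); b = [980, 2, 2, 5] (same object as a, c); c = [980, 2, 2, 5] (same object as a, b)
`b.append(941)` → a = [980, 2, 2, 5, 941] (same object as b, c); b = [980, 2, 2, 5, 941] (same object as a, c); c = [980, 2, 2, 5, 941] (same object as a, b)
`print(a)` → prints [980, 2, 2, 5, 941]
`print(c)` → prints [980, 2, 2, 5, 941]

Answer:
[980, 2, 2, 5, 941]
[980, 2, 2, 5, 941]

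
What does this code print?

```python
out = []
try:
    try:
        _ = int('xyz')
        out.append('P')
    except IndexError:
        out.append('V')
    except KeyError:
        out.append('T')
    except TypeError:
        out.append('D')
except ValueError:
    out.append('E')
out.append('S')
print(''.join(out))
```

Execution trace: 'E' (outer except ValueError) → 'S' (after the try/except). Output: ES

Answer: ES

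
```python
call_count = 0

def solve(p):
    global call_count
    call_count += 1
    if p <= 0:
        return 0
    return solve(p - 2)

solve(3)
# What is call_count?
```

Linear recursion stepping by 2: 3 calls from p=3 down to ≤0.

Answer: 3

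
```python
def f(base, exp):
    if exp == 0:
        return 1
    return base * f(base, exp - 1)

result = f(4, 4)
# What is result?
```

f(4, 4) = 4 * 4 * 4 * 4 = 256

Answer: 256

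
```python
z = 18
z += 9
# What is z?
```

Trace:
`z = 18` → z = 18
`z += 9` → z = 27
So z = 27

Answer: 27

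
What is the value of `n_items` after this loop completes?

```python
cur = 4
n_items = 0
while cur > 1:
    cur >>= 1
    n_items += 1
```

Count right shifts until 1
`n_items` takes the values: 0 → 1 → 2

Answer: 2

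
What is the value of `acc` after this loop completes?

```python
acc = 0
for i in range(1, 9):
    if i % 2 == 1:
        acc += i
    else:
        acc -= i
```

Add odd, subtract even
`acc` takes the values: 0 → 1 → -1 → 2 → -2 → 3 → -3 → 4 → -4

Answer: -4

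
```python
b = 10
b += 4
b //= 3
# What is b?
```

Trace:
`b = 10` → b = 10
`b += 4` → b = 14
`b //= 3` → b = 4
So b = 4

Answer: 4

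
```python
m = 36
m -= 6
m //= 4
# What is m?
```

Trace:
`m = 36` → m = 36
`m -= 6` → m = 30
`m //= 4` → m = 7
So m = 7

Answer: 7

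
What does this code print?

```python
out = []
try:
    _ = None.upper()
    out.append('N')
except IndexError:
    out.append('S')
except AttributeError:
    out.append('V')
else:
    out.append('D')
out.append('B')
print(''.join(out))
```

Execution trace: 'V' (except AttributeError) → 'B' (after the try/except). Output: VB

Answer: VB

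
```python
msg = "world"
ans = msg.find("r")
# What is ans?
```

Trace:
`msg = "world"` → msg = 'world'
`ans = msg.find("r")` → ans = 2
So ans = 2

Answer: 2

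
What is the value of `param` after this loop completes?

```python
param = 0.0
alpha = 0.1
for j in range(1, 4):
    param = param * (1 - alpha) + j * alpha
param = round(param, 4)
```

Moving average with lr=0.1
`param` takes the values: 0.0 → 0.1 → 0.29 → 0.561

Answer: 0.561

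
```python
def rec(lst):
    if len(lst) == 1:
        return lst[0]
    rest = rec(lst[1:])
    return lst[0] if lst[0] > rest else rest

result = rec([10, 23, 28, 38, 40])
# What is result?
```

Recursive max over [10, 23, 28, 38, 40] = 40

Answer: 40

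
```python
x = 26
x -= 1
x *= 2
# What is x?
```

Trace:
`x = 26` → x = 26
`x -= 1` → x = 25
`x *= 2` → x = 50
So x = 50

Answer: 50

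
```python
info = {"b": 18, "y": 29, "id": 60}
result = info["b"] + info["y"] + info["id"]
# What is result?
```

Trace:
`info = {"b": 18, "y": 29, "id": 60}` → info = {'b': 18, 'y': 29, 'id': 60}
`result = info["b"] + info["y"] + info["id"]` → result = 107
So result = 107

Answer: 107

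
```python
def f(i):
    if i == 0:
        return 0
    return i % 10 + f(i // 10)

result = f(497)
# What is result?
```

Sum of digits of 497: 7 + 9 + 4 = 20

Answer: 20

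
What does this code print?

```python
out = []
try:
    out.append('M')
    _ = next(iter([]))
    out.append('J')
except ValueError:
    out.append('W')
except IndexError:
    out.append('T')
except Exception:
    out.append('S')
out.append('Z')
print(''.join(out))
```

Execution trace: 'M' (try body) → 'S' (except Exception) → 'Z' (after the try/except). Output: MSZ

Answer: MSZ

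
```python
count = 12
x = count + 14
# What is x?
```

Trace:
`count = 12` → count = 12
`x = count + 14` → x = 26
So x = 26

Answer: 26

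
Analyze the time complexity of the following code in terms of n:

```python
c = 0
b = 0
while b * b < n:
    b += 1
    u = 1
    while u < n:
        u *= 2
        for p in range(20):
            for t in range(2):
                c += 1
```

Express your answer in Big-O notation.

Each loop level contributes: √n × log n × 1 × 1. Multiplying the contributions gives O(√n log n).

Answer: O(√n log n)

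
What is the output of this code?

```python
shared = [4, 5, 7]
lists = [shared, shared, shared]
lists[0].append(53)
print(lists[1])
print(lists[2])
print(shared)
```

Key concept: list of same reference.
Step by step:
`shared = [4, 5, 7]` → shared = [4, 5, 7]
`lists = [shared, shared, shared]` → lists = [[4, 5, 7], [4, 5, 7], [4, 5, 7]]
`lists[0].append(53)` → shared = [4, 5, 7, 53]; lists = [[4, 5, 7, 53], [4, 5, 7, 53], [4, 5, 7, 53]]
`print(lists[1])` → prints [4, 5, 7, 53]
`print(lists[2])` → prints [4, 5, 7, 53]
`print(shared)` → prints [4, 5, 7, 53]

Answer:
[4, 5, 7, 53]
[4, 5, 7, 53]
[4, 5, 7, 53]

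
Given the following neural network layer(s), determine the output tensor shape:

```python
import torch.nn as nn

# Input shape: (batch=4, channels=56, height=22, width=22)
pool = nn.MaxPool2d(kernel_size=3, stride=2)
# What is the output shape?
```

Input: (4, 56, 22, 22) -> Output: (4, 56, 10, 10)

Answer: (4, 56, 10, 10)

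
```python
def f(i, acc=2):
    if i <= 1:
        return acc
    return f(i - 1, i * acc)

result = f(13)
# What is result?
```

Accumulator trace (n, acc): (13, 2) -> (12, 26) -> (11, 312) -> (10, 3432) -> (9, 34320) -> (8, 308880) -> (7, 2471040) -> (6, 17297280) -> (5, 103783680) -> (4, 518918400) -> (3, 2075673600) -> (2, 6227020800) -> (1, 12454041600) -> return 12454041600

Answer: 12454041600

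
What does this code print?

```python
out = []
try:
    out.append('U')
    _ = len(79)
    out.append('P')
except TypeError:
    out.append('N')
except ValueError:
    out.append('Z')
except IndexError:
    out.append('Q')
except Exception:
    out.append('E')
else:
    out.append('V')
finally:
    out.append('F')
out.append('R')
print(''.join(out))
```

Execution trace: 'U' (try body) → 'N' (except TypeError) → 'F' (finally) → 'R' (after the try/except). Output: UNFR

Answer: UNFR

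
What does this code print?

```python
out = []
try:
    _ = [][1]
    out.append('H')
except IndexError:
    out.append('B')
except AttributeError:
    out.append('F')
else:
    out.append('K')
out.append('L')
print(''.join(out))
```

Execution trace: 'B' (except IndexError) → 'L' (after the try/except). Output: BL

Answer: BL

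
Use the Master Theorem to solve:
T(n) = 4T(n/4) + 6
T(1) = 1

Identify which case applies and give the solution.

a=4, b=4, f(n)=6. log_4(4) = 1. Since c=0 < 1, Case 1 applies: T(n) = Θ(n^log_b(a)) = O(n).

Answer: O(n) - Case 1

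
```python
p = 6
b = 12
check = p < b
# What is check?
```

Trace:
`p = 6` → p = 6
`b = 12` → b = 12
`check = p < b` → check = True
So check = True

Answer: True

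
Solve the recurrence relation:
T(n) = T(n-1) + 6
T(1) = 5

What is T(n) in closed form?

Unrolling: T(n) = T(1) + 6·(n-1) = 5 + 6(n-1) = 6n - 1.

Answer: T(n) = 6n - 1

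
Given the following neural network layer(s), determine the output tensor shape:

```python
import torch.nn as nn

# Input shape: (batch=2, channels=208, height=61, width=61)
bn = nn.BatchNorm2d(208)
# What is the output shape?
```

Input: (2, 208, 61, 61) -> Output: (2, 208, 61, 61)

Answer: (2, 208, 61, 61)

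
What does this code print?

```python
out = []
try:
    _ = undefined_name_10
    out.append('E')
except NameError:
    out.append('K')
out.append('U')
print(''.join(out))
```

Execution trace: 'K' (except NameError) → 'U' (after the try/except). Output: KU

Answer: KU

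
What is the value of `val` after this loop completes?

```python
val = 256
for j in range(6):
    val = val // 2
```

Halve 6 times: 256 // 2^6 = 4
`val` takes the values: 256 → 128 → 64 → 32 → 16 → 8 → 4

Answer: 4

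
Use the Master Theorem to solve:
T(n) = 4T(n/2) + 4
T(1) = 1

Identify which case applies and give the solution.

a=4, b=2, f(n)=4. log_2(4) = 2. Since c=0 < 2, Case 1 applies: T(n) = Θ(n^log_b(a)) = O(n^2).

Answer: O(n^2) - Case 1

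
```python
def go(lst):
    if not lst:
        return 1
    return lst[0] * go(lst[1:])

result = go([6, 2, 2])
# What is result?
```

Product over [6, 2, 2] = 6 * 2 * 2 = 24

Answer: 24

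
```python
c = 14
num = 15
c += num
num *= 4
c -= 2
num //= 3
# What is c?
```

Trace:
`c = 14` → c = 14
`num = 15` → num = 15
`c += num` → c = 29
`num *= 4` → num = 60
`c -= 2` → c = 27
`num //= 3` → num = 20
So c = 27

Answer: 27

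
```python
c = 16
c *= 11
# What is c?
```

Trace:
`c = 16` → c = 16
`c *= 11` → c = 176
So c = 176

Answer: 176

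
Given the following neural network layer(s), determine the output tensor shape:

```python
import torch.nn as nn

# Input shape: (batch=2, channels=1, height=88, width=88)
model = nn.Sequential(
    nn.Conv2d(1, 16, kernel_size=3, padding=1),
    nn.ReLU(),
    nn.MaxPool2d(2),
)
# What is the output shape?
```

Input: (2, 1, 88, 88) -> after Conv2d: (2, 16, 88, 88) -> after ReLU: (2, 16, 88, 88) -> Output: (2, 16, 44, 44)

Answer: (2, 16, 44, 44)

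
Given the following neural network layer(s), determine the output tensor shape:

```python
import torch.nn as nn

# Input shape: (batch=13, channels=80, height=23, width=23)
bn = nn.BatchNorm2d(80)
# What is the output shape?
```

Input: (13, 80, 23, 23) -> Output: (13, 80, 23, 23)

Answer: (13, 80, 23, 23)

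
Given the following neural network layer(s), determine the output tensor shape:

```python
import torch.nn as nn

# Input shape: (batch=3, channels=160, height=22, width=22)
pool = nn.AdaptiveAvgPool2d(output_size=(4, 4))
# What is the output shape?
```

Input: (3, 160, 22, 22) -> Output: (3, 160, 4, 4)

Answer: (3, 160, 4, 4)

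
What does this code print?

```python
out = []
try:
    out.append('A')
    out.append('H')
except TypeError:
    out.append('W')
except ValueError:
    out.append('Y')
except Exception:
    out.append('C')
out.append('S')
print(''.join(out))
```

Execution trace: 'A' (try body) → 'H' (try body, no exception) → 'S' (after the try/except). Output: AHS

Answer: AHS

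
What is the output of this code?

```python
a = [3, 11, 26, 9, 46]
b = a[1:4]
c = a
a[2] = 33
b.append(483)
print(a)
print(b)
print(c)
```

Key concept: slice vs alias.
Step by step:
`a = [3, 11, 26, 9, 46]` → a = [3, 11, 26, 9, 46]
`b = a[1:4]` → b = [11, 26, 9]
`c = a` → c = [3, 11, 26, 9, 46] (same object as a)
`a[2] = 33` → a = [3, 11, 33, 9, 46] (same object as c); c = [3, 11, 33, 9, 46] (same object as a)
`b.append(483)` → b = [11, 26, 9, 483]
`print(a)` → prints [3, 11, 33, 9, 46]
`print(b)` → prints [11, 26, 9, 483]
`print(c)` → prints [3, 11, 33, 9, 46]

Answer:
[3, 11, 33, 9, 46]
[11, 26, 9, 483]
[3, 11, 33, 9, 46]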